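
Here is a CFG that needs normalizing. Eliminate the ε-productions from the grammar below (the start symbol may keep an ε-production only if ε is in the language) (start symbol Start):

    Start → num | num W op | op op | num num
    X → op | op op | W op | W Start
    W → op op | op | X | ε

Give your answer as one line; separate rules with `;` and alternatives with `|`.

Nullable set = {W}.
ε ∉ L(G), so no ε-production is kept.
Expand every rule over subsets of its nullable positions: Start → num W op gives num W op | num op. X → W Start gives W Start | Start.

Start → num | num W op | num op | op op | num num; X → op | op op | W op | W Start | Start; W → op op | op | X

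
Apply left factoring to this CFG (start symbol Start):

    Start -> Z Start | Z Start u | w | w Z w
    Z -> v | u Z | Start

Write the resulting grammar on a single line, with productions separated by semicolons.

Start has alternatives sharing prefix 'Z Start': factor to Start → Z Start Start1 with Start1 → ε | u.
Start has alternatives sharing prefix 'w': factor to Start → w Start2 with Start2 → ε | Z w.

Start -> Z Start Start1 | w Start2; Z -> v | u Z | Start; Start1 -> ε | u; Start2 -> ε | Z w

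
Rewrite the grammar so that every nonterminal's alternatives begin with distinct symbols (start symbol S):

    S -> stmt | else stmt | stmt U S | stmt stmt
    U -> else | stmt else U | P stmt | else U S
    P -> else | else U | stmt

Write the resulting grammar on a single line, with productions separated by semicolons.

S -> else stmt | stmt S'; U -> stmt else U | P stmt | else U'; P -> stmt | else P'; S' -> eps | U S | stmt; U' -> eps | U S; P' -> eps | U

S has alternatives sharing prefix 'stmt': factor to S → stmt S' with S' → ε | U S | stmt.
U has alternatives sharing prefix 'else': factor to U → else U' with U' → ε | U S.
P has alternatives sharing prefix 'else': factor to P → else P' with P' → ε | U.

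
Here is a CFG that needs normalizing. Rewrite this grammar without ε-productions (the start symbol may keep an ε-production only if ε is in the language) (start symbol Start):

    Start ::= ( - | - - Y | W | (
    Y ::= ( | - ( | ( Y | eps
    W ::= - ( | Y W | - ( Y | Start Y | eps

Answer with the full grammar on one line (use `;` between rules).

Start ::= ( - | - - Y | - - | W | ( | ε; Y ::= ( | - ( | ( Y; W ::= - ( | Y W | Y | - ( Y | Start Y | Start

The nullable symbols are {Start, W, Y}.
ε ∈ L(G) since Start is nullable, so keep Start → ε.
For each production, add variants omitting each subset of nullable occurrences: Start → - - Y gives - - Y | - -. W → Y W gives Y W | Y. W → Start Y gives Start Y | Start.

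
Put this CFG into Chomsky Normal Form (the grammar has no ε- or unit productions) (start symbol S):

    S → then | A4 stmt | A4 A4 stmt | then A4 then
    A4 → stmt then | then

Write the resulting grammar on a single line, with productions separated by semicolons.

S → then | A4 X1 | A4 Y1 | X2 Y2; A4 → X1 X2 | then; X1 → stmt; X2 → then; Y1 → A4 X1; Y2 → A4 X2

Introduce a nonterminal for each terminal appearing in a rule of length ≥ 2: X1 → stmt, X2 → then.
Binarize each right-hand side of length ≥ 3 by chaining fresh nonterminals (Y1, Y2, …): affected rules were S → A4 A4 X1; S → X2 A4 X2.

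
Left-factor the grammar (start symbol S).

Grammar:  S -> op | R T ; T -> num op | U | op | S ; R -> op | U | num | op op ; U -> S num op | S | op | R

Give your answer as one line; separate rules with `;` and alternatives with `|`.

R has alternatives sharing prefix 'op': factor to R → op R' with R' → ε | op.
U has alternatives sharing prefix 'S': factor to U → S U' with U' → num op | ε.

S -> op | R T; T -> num op | U | op | S; R -> U | num | op R'; U -> op | R | S U'; R' -> eps | op; U' -> num op | eps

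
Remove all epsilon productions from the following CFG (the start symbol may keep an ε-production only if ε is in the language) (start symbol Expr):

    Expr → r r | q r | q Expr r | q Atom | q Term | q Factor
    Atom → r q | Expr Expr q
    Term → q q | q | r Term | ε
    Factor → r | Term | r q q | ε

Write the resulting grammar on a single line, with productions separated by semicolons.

Nullable set = {Factor, Term}.
ε ∉ L(G), so no ε-production is kept.
Add the nullable-subset variants: Expr → q Term gives q Term | q. Term → r Term gives r Term | r.

Expr → r r | q r | q Expr r | q Atom | q Term | q | q Factor; Atom → r q | Expr Expr q; Term → q q | q | r Term | r; Factor → r | Term | r q q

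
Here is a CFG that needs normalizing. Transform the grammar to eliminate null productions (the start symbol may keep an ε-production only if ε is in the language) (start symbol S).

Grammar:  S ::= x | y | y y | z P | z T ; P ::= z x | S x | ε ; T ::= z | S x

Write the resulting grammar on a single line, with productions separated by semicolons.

S ::= x | y | y y | z P | z | z T; P ::= z x | S x; T ::= z | S x

Nullable set = {P}.
ε ∉ L(G), so no ε-production is kept.
Expand every rule over subsets of its nullable positions: S → z P gives z P | z.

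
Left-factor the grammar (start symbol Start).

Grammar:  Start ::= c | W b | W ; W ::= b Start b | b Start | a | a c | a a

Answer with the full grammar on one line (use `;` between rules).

Start ::= c | W Start1; W ::= a W1 | b Start W2; Start1 ::= b | ε; W1 ::= ε | c | a; W2 ::= b | ε

Start has alternatives sharing prefix 'W': factor to Start → W Start1 with Start1 → b | ε.
W has alternatives sharing prefix 'a': factor to W → a W1 with W1 → ε | c | a.
W has alternatives sharing prefix 'b Start': factor to W → b Start W2 with W2 → b | ε.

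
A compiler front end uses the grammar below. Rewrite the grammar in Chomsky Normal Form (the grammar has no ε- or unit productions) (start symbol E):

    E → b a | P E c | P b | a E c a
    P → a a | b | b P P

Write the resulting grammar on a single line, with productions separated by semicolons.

Introduce a nonterminal for each terminal appearing in a rule of length ≥ 2: X1 → b, X2 → a, X3 → c.
Binarize each right-hand side of length ≥ 3 by chaining fresh nonterminals (Y1, Y2, …): affected rules were E → P E X3; E → X2 E X3 X2; P → X1 P P.

E → X1 X2 | P Y1 | P X1 | X2 Y2; P → X2 X2 | b | X1 Y4; X1 → b; X2 → a; X3 → c; Y1 → E X3; Y2 → E Y3; Y3 → X3 X2; Y4 → P P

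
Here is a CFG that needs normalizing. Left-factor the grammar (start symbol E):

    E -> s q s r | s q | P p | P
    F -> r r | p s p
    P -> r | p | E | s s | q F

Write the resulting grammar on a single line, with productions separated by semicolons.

E has alternatives sharing prefix 's q': factor to E → s q E' with E' → s r | ε.
E has alternatives sharing prefix 'P': factor to E → P E'' with E'' → p | ε.

E -> s q E' | P E''; F -> r r | p s p; P -> r | p | E | s s | q F; E' -> s r | ε; E'' -> p | ε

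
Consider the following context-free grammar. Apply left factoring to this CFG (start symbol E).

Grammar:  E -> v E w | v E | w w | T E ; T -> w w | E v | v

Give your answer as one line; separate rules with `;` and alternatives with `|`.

E -> w w | T E | v E E'; T -> w w | E v | v; E' -> w | ε

E has alternatives sharing prefix 'v E': factor to E → v E E' with E' → w | ε.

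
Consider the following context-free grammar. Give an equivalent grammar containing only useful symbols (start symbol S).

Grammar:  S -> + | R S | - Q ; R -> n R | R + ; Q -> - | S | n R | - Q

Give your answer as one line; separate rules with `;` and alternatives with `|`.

S -> + | - Q; Q -> - | S | - Q

Generating nonterminals: {Q, S}.
Reachable from S after that: {Q, S}.
Removed useless symbols: {R} and every production mentioning them.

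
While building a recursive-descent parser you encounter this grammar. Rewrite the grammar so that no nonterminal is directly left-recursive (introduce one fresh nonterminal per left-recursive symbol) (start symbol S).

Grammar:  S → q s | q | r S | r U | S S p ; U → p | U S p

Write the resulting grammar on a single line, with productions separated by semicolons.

Directly left-recursive nonterminals: S, U.
For S: α = {S p}, β = {q s, q, r S, r U}. Rewrite as S → β S' and S' → α S' | ε.
For U: α = {S p}, β = {p}. Rewrite as U → β U' and U' → α U' | ε.

S → q s S' | q S' | r S S' | r U S'; U → p U'; S' → S p S' | eps; U' → S p U' | eps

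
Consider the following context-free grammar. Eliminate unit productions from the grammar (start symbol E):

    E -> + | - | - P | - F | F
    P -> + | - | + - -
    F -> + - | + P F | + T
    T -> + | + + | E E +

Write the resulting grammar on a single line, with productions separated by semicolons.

Unit pairs: E ⇒* {F}.
For each unit pair (A, B), copy every non-unit production of B to A, then drop all unit productions.

E -> + | - | - P | - F | + - | + P F | + T; P -> + | - | + - -; F -> + - | + P F | + T; T -> + | + + | E E +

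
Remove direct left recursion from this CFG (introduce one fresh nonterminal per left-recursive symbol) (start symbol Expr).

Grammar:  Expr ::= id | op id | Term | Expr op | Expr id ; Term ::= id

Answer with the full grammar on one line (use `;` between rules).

Left recursion appears on Expr.
For Expr: α = {op, id}, β = {id, op id, Term}. Rewrite as Expr → β Expr1 and Expr1 → α Expr1 | ε.

Expr ::= id Expr1 | op id Expr1 | Term Expr1; Term ::= id; Expr1 ::= op Expr1 | id Expr1 | ε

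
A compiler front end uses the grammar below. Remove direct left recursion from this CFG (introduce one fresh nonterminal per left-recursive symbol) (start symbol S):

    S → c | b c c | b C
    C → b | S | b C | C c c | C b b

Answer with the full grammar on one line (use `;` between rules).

C is directly left-recursive.
For C: α = {c c, b b}, β = {b, S, b C}. Rewrite as C → β C' and C' → α C' | ε.

S → c | b c c | b C; C → b C' | S C' | b C C'; C' → c c C' | b b C' | ε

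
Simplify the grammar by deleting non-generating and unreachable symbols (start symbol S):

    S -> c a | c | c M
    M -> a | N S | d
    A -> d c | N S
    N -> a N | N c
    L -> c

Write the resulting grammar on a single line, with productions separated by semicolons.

S -> c a | c | c M; M -> a | d

Generating nonterminals: {A, L, M, S}.
Reachable from S after that: {M, S}.
Removed useless symbols: {A, L, N} and every production mentioning them.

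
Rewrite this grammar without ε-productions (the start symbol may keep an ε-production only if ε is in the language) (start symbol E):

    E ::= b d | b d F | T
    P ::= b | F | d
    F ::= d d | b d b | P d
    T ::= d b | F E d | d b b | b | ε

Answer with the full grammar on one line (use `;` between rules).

E ::= b d | b d F | T | ε; P ::= b | F | d; F ::= d d | b d b | P d; T ::= d b | F E d | F d | d b b | b

Nullable set = {E, T}.
ε ∈ L(G) since E is nullable, so keep E → ε.
For each production, add variants omitting each subset of nullable occurrences: T → F E d gives F E d | F d.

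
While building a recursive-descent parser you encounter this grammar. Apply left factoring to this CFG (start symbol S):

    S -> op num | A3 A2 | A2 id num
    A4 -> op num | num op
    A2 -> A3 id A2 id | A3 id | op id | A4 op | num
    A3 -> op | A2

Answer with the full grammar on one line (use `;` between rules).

S -> op num | A3 A2 | A2 id num; A4 -> op num | num op; A2 -> op id | A4 op | num | A3 id A2'; A3 -> op | A2; A2' -> A2 id | ε

A2 has alternatives sharing prefix 'A3 id': factor to A2 → A3 id A2' with A2' → A2 id | ε.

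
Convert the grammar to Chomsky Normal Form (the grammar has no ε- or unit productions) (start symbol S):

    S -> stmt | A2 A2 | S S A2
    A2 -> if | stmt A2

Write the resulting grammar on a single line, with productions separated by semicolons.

S -> stmt | A2 A2 | S Y1; A2 -> if | X1 A2; X1 -> stmt; Y1 -> S A2

Introduce a nonterminal for each terminal appearing in a rule of length ≥ 2: X1 → stmt.
Binarize each right-hand side of length ≥ 3 by chaining fresh nonterminals (Y1, Y2, …): affected rules were S → S S A2.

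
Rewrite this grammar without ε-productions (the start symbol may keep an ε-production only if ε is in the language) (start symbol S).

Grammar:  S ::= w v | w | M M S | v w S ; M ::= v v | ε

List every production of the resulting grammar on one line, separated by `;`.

S ::= w v | w | M M S | M S | v w S; M ::= v v

Nullable nonterminals: {M}.
ε ∉ L(G), so no ε-production is kept.
For each production, add variants omitting each subset of nullable occurrences: S → M M S gives M M S | M S.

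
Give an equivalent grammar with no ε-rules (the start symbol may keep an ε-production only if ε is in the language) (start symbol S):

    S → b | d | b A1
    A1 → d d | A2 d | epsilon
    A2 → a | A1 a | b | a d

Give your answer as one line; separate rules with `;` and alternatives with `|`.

Nullable nonterminals: {A1}.
ε ∉ L(G), so no ε-production is kept.

S → b | d | b A1; A1 → d d | A2 d; A2 → a | A1 a | b | a d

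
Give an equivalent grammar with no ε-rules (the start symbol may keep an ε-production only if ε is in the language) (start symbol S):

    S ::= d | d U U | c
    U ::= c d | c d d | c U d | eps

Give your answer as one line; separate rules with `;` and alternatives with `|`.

The nullable symbols are {U}.
ε ∉ L(G), so no ε-production is kept.
For each production, add variants omitting each subset of nullable occurrences: S → d U U gives d U U | d U.

S ::= d | d U U | d U | c; U ::= c d | c d d | c U d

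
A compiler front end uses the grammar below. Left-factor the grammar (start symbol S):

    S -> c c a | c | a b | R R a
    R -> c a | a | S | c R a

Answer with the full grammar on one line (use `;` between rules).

S -> a b | R R a | c S'; R -> a | S | c R'; S' -> c a | ε; R' -> a | R a

S has alternatives sharing prefix 'c': factor to S → c S' with S' → c a | ε.
R has alternatives sharing prefix 'c': factor to R → c R' with R' → a | R a.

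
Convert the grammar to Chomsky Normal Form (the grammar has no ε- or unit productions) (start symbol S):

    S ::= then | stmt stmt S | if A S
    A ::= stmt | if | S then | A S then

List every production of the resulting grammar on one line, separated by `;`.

S ::= then | X1 Y1 | X2 Y2; A ::= stmt | if | S X3 | A Y3; X1 ::= stmt; X2 ::= if; X3 ::= then; Y1 ::= X1 S; Y2 ::= A S; Y3 ::= S X3

Introduce a nonterminal for each terminal appearing in a rule of length ≥ 2: X1 → stmt, X2 → if, X3 → then.
Binarize each right-hand side of length ≥ 3 by chaining fresh nonterminals (Y1, Y2, …): affected rules were S → X1 X1 S; S → X2 A S; A → A S X3.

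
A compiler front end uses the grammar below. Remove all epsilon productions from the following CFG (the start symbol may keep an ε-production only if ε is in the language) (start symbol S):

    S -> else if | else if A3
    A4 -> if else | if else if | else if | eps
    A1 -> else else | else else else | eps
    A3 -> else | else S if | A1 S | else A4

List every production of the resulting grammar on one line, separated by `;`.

Nullable nonterminals: {A1, A4}.
ε ∉ L(G), so no ε-production is kept.
Add the nullable-subset variants: A3 → A1 S gives A1 S | S.

S -> else if | else if A3; A4 -> if else | if else if | else if; A1 -> else else | else else else; A3 -> else | else S if | A1 S | S | else A4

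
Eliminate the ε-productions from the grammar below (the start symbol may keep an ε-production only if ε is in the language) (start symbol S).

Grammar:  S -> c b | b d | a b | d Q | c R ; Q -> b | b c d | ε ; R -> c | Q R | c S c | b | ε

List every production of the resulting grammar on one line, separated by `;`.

S -> c b | b d | a b | d Q | d | c R | c; Q -> b | b c d; R -> c | Q R | Q | c S c | b

The nullable symbols are {Q, R}.
ε ∉ L(G), so no ε-production is kept.
Expand every rule over subsets of its nullable positions: S → d Q gives d Q | d. S → c R gives c R | c. R → Q R gives Q R | Q.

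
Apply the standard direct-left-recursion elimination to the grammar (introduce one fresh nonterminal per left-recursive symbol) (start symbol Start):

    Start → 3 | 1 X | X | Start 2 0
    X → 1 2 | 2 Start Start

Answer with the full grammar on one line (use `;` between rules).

Start → 3 Start1 | 1 X Start1 | X Start1; X → 1 2 | 2 Start Start; Start1 → 2 0 Start1 | eps

Start is directly left-recursive.
For Start: α = {2 0}, β = {3, 1 X, X}. Rewrite as Start → β Start1 and Start1 → α Start1 | ε.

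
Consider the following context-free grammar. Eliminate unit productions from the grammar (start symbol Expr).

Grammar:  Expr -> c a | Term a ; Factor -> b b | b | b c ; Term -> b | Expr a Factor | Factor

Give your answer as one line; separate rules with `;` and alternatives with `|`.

Expr -> c a | Term a; Factor -> b b | b | b c; Term -> b | Expr a Factor | b b | b c

Unit pairs: Term ⇒* {Factor}.
For each unit pair (A, B), copy every non-unit production of B to A, then drop all unit productions.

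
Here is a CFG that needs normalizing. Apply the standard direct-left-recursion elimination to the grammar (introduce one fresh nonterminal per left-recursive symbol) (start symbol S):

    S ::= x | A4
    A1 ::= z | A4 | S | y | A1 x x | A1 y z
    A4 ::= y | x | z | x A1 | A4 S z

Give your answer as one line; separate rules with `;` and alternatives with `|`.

A1, A4 are directly left-recursive.
For A1: α = {x x, y z}, β = {z, A4, S, y}. Rewrite as A1 → β A1' and A1' → α A1' | ε.
For A4: α = {S z}, β = {y, x, z, x A1}. Rewrite as A4 → β A4' and A4' → α A4' | ε.

S ::= x | A4; A1 ::= z A1' | A4 A1' | S A1' | y A1'; A4 ::= y A4' | x A4' | z A4' | x A1 A4'; A1' ::= x x A1' | y z A1' | eps; A4' ::= S z A4' | eps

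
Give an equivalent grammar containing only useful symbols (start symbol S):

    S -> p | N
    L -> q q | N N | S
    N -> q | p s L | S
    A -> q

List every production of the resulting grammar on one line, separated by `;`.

S -> p | N; L -> q q | N N | S; N -> q | p s L | S

Generating nonterminals: {A, L, N, S}.
Reachable from S after that: {L, N, S}.
Removed useless symbols: {A} and every production mentioning them.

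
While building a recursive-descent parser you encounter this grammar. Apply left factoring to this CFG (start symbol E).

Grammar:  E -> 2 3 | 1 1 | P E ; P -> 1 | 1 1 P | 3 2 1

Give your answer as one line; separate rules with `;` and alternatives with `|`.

P has alternatives sharing prefix '1': factor to P → 1 P' with P' → ε | 1 P.

E -> 2 3 | 1 1 | P E; P -> 3 2 1 | 1 P'; P' -> ε | 1 P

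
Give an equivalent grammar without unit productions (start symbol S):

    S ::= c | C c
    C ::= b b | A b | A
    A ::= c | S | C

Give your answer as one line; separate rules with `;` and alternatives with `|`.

S ::= c | C c; C ::= b b | A b | c | C c; A ::= b b | A b | c | C c

Unit pairs: A ⇒* {C, S}; C ⇒* {A, S}.
For each unit pair (A, B), copy every non-unit production of B to A, then drop all unit productions.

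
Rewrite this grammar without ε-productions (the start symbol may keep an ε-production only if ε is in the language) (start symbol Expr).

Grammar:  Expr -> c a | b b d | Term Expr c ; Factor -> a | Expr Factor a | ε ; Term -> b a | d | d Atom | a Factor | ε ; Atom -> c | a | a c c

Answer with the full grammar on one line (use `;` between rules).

Nullable nonterminals: {Factor, Term}.
ε ∉ L(G), so no ε-production is kept.
For each production, add variants omitting each subset of nullable occurrences: Expr → Term Expr c gives Term Expr c | Expr c. Factor → Expr Factor a gives Expr Factor a | Expr a. Term → a Factor gives a Factor | a.

Expr -> c a | b b d | Term Expr c | Expr c; Factor -> a | Expr Factor a | Expr a; Term -> b a | d | d Atom | a Factor | a; Atom -> c | a | a c c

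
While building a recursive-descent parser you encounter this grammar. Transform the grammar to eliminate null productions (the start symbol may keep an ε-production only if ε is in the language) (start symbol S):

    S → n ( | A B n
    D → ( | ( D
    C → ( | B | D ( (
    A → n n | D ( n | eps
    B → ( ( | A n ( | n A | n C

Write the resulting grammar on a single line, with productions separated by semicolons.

S → n ( | A B n | B n; D → ( | ( D; C → ( | B | D ( (; A → n n | D ( n; B → ( ( | A n ( | n ( | n A | n | n C

Nullable nonterminals: {A}.
ε ∉ L(G), so no ε-production is kept.
Add the nullable-subset variants: S → A B n gives A B n | B n. B → A n ( gives A n ( | n (. B → n A gives n A | n.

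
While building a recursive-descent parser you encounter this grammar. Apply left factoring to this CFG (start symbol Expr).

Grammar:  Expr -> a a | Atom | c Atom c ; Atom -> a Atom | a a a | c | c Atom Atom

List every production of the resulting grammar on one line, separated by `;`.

Atom has alternatives sharing prefix 'a': factor to Atom → a Atom1 with Atom1 → Atom | a a.
Atom has alternatives sharing prefix 'c': factor to Atom → c Atom2 with Atom2 → ε | Atom Atom.

Expr -> a a | Atom | c Atom c; Atom -> a Atom1 | c Atom2; Atom1 -> Atom | a a; Atom2 -> ε | Atom Atom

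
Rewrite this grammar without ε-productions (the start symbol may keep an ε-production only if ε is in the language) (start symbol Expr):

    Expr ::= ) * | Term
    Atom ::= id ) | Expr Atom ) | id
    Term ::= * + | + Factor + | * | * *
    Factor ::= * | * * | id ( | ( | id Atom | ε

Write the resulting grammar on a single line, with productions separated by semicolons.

Nullable set = {Factor}.
ε ∉ L(G), so no ε-production is kept.
Add the nullable-subset variants: Term → + Factor + gives + Factor + | + +.

Expr ::= ) * | Term; Atom ::= id ) | Expr Atom ) | id; Term ::= * + | + Factor + | + + | * | * *; Factor ::= * | * * | id ( | ( | id Atom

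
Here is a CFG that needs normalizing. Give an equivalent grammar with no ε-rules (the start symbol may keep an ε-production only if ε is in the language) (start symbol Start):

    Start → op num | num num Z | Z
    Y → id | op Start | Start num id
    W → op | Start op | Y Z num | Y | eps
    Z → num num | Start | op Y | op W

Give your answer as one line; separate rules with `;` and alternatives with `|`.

Start → op num | num num Z | Z; Y → id | op Start | Start num id; W → op | Start op | Y Z num | Y; Z → num num | Start | op Y | op W | op

The nullable symbols are {W}.
ε ∉ L(G), so no ε-production is kept.
Expand every rule over subsets of its nullable positions: Z → op W gives op W | op.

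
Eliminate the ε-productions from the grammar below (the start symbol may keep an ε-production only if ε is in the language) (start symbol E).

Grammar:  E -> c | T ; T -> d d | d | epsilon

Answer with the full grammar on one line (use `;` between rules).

The nullable symbols are {E, T}.
ε ∈ L(G) since E is nullable, so keep E → ε.

E -> c | T | ε; T -> d d | d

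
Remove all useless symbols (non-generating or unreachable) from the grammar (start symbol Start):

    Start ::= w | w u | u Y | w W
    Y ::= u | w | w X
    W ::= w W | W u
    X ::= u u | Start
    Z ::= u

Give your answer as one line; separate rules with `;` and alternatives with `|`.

Start ::= w | w u | u Y; Y ::= u | w | w X; X ::= u u | Start

Generating nonterminals: {Start, X, Y, Z}.
Reachable from Start after that: {Start, X, Y}.
Removed useless symbols: {W, Z} and every production mentioning them.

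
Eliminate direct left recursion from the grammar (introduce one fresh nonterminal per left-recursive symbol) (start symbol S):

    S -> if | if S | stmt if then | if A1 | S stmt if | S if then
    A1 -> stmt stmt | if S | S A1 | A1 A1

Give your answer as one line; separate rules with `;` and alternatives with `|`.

S, A1 are directly left-recursive.
For S: α = {stmt if, if then}, β = {if, if S, stmt if then, if A1}. Rewrite as S → β S' and S' → α S' | ε.
For A1: α = {A1}, β = {stmt stmt, if S, S A1}. Rewrite as A1 → β A1' and A1' → α A1' | ε.

S -> if S' | if S S' | stmt if then S' | if A1 S'; A1 -> stmt stmt A1' | if S A1' | S A1 A1'; S' -> stmt if S' | if then S' | ε; A1' -> A1 A1' | ε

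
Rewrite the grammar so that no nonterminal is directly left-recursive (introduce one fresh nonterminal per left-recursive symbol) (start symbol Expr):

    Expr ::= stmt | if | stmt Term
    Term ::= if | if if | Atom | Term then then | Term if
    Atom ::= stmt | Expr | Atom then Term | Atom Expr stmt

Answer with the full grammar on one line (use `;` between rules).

Left recursion appears on Term, Atom.
For Term: α = {then then, if}, β = {if, if if, Atom}. Rewrite as Term → β Term1 and Term1 → α Term1 | ε.
For Atom: α = {then Term, Expr stmt}, β = {stmt, Expr}. Rewrite as Atom → β Atom1 and Atom1 → α Atom1 | ε.

Expr ::= stmt | if | stmt Term; Term ::= if Term1 | if if Term1 | Atom Term1; Atom ::= stmt Atom1 | Expr Atom1; Term1 ::= then then Term1 | if Term1 | ε; Atom1 ::= then Term Atom1 | Expr stmt Atom1 | ε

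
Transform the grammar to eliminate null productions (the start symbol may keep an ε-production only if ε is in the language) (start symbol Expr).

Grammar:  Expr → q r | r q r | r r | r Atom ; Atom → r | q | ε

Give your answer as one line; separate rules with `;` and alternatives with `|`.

Nullable nonterminals: {Atom}.
ε ∉ L(G), so no ε-production is kept.
Add the nullable-subset variants: Expr → r Atom gives r Atom | r.

Expr → q r | r q r | r r | r Atom | r; Atom → r | q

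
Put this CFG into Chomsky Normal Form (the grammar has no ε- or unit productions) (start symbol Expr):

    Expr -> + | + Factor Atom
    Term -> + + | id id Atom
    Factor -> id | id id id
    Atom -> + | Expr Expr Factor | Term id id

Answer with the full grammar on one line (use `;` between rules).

Expr -> + | X1 Y1; Term -> X1 X1 | X2 Y2; Factor -> id | X2 Y3; Atom -> + | Expr Y4 | Term Y5; X1 -> +; X2 -> id; Y1 -> Factor Atom; Y2 -> X2 Atom; Y3 -> X2 X2; Y4 -> Expr Factor; Y5 -> X2 X2

Introduce a nonterminal for each terminal appearing in a rule of length ≥ 2: X1 → +, X2 → id.
Binarize each right-hand side of length ≥ 3 by chaining fresh nonterminals (Y1, Y2, …): affected rules were Expr → X1 Factor Atom; Term → X2 X2 Atom; Factor → X2 X2 X2; Atom → Expr Expr Factor.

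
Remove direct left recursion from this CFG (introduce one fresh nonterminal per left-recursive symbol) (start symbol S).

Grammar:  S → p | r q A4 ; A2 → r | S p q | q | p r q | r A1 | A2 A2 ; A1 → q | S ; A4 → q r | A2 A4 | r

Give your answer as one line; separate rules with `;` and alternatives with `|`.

Left recursion appears on A2.
For A2: α = {A2}, β = {r, S p q, q, p r q, r A1}. Rewrite as A2 → β A2' and A2' → α A2' | ε.

S → p | r q A4; A2 → r A2' | S p q A2' | q A2' | p r q A2' | r A1 A2'; A1 → q | S; A4 → q r | A2 A4 | r; A2' → A2 A2' | epsilon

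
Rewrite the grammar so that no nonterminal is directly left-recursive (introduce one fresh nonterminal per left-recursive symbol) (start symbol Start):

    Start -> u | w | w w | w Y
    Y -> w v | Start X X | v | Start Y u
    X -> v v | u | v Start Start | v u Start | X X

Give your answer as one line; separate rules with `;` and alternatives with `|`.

Left recursion appears on X.
For X: α = {X}, β = {v v, u, v Start Start, v u Start}. Rewrite as X → β X1 and X1 → α X1 | ε.

Start -> u | w | w w | w Y; Y -> w v | Start X X | v | Start Y u; X -> v v X1 | u X1 | v Start Start X1 | v u Start X1; X1 -> X X1 | ε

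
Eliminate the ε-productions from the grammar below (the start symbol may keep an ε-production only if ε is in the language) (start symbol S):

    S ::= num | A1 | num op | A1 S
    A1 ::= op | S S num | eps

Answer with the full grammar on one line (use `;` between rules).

Nullable nonterminals: {A1, S}.
ε ∈ L(G) since S is nullable, so keep S → ε.
Expand every rule over subsets of its nullable positions: A1 → S S num gives S S num | S num | num.

S ::= num | A1 | num op | A1 S | eps; A1 ::= op | S S num | S num | num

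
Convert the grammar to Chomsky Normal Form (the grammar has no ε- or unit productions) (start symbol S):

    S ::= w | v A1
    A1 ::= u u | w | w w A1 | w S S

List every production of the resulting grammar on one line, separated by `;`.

S ::= w | X1 A1; A1 ::= X2 X2 | w | X3 Y1 | X3 Y2; X1 ::= v; X2 ::= u; X3 ::= w; Y1 ::= X3 A1; Y2 ::= S S

Introduce a nonterminal for each terminal appearing in a rule of length ≥ 2: X1 → v, X2 → u, X3 → w.
Binarize each right-hand side of length ≥ 3 by chaining fresh nonterminals (Y1, Y2, …): affected rules were A1 → X3 X3 A1; A1 → X3 S S.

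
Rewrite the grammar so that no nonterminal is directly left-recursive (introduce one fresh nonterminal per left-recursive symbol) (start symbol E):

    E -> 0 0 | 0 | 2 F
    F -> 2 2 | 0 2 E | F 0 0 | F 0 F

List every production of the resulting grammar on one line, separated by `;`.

E -> 0 0 | 0 | 2 F; F -> 2 2 F' | 0 2 E F'; F' -> 0 0 F' | 0 F F' | ε

F is directly left-recursive.
For F: α = {0 0, 0 F}, β = {2 2, 0 2 E}. Rewrite as F → β F' and F' → α F' | ε.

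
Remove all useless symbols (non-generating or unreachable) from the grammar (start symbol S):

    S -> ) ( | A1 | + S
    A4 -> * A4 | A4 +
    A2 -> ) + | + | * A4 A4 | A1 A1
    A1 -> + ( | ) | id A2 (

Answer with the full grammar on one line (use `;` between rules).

S -> ) ( | A1 | + S; A2 -> ) + | + | A1 A1; A1 -> + ( | ) | id A2 (

Generating nonterminals: {A1, A2, S}.
Reachable from S after that: {A1, A2, S}.
Removed useless symbols: {A4} and every production mentioning them.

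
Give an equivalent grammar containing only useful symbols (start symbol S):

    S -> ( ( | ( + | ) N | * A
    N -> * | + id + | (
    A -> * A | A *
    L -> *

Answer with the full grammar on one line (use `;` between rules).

S -> ( ( | ( + | ) N; N -> * | + id + | (

Generating nonterminals: {L, N, S}.
Reachable from S after that: {N, S}.
Removed useless symbols: {A, L} and every production mentioning them.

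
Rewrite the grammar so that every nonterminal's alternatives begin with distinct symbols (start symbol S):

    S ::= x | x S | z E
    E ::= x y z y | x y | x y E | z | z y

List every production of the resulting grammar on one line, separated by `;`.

S ::= z E | x S'; E ::= x y E' | z E''; S' ::= ε | S; E' ::= z y | ε | E; E'' ::= ε | y

S has alternatives sharing prefix 'x': factor to S → x S' with S' → ε | S.
E has alternatives sharing prefix 'x y': factor to E → x y E' with E' → z y | ε | E.
E has alternatives sharing prefix 'z': factor to E → z E'' with E'' → ε | y.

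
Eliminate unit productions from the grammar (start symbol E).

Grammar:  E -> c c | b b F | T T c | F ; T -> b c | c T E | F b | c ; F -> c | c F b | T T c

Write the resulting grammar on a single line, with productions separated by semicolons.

E -> c c | b b F | T T c | c | c F b; T -> b c | c T E | F b | c; F -> c | c F b | T T c

Unit pairs: E ⇒* {F}.
For each unit pair (A, B), copy every non-unit production of B to A, then drop all unit productions.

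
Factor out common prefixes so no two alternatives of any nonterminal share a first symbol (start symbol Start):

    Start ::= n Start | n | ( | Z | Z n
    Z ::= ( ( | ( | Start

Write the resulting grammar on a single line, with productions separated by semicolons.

Start ::= ( | n Start1 | Z Start2; Z ::= Start | ( Z1; Start1 ::= Start | eps; Start2 ::= eps | n; Z1 ::= ( | eps

Start has alternatives sharing prefix 'n': factor to Start → n Start1 with Start1 → Start | ε.
Start has alternatives sharing prefix 'Z': factor to Start → Z Start2 with Start2 → ε | n.
Z has alternatives sharing prefix '(': factor to Z → ( Z1 with Z1 → ( | ε.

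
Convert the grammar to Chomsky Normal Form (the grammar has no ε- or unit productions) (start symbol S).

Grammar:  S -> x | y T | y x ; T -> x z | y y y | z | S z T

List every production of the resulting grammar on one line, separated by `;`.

S -> x | X1 T | X1 X2; T -> X2 X3 | X1 Y1 | z | S Y2; X1 -> y; X2 -> x; X3 -> z; Y1 -> X1 X1; Y2 -> X3 T

Introduce a nonterminal for each terminal appearing in a rule of length ≥ 2: X1 → y, X2 → x, X3 → z.
Binarize each right-hand side of length ≥ 3 by chaining fresh nonterminals (Y1, Y2, …): affected rules were T → X1 X1 X1; T → S X3 T.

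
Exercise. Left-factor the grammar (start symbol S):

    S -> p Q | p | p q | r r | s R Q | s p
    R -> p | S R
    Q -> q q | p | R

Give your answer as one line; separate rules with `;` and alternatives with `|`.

S -> r r | p S' | s S''; R -> p | S R; Q -> q q | p | R; S' -> Q | ε | q; S'' -> R Q | p

S has alternatives sharing prefix 'p': factor to S → p S' with S' → Q | ε | q.
S has alternatives sharing prefix 's': factor to S → s S'' with S'' → R Q | p.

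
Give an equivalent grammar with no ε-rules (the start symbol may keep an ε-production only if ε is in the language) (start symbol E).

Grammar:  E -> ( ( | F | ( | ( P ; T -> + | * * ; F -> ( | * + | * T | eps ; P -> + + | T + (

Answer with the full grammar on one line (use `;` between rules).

E -> ( ( | F | ( | ( P | ε; T -> + | * *; F -> ( | * + | * T; P -> + + | T + (

The nullable symbols are {E, F}.
ε ∈ L(G) since E is nullable, so keep E → ε.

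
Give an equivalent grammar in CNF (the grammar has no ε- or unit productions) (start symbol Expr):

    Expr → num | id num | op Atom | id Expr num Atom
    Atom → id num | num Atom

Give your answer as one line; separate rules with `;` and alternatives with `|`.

Expr → num | X1 X2 | X3 Atom | X1 Y1; Atom → X1 X2 | X2 Atom; X1 → id; X2 → num; X3 → op; Y1 → Expr Y2; Y2 → X2 Atom

Introduce a nonterminal for each terminal appearing in a rule of length ≥ 2: X1 → id, X2 → num, X3 → op.
Binarize each right-hand side of length ≥ 3 by chaining fresh nonterminals (Y1, Y2, …): affected rules were Expr → X1 Expr X2 Atom.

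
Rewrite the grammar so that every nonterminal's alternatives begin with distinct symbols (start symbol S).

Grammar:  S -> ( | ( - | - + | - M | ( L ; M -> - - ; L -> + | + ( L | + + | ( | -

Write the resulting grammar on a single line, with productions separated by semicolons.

S has alternatives sharing prefix '(': factor to S → ( S' with S' → ε | - | L.
S has alternatives sharing prefix '-': factor to S → - S'' with S'' → + | M.
L has alternatives sharing prefix '+': factor to L → + L' with L' → ε | ( L | +.

S -> ( S' | - S''; M -> - -; L -> ( | - | + L'; S' -> ε | - | L; S'' -> + | M; L' -> ε | ( L | +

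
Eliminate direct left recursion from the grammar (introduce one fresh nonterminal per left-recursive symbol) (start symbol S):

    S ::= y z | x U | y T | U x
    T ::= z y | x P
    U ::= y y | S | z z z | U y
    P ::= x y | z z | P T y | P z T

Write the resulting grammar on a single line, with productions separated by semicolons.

S ::= y z | x U | y T | U x; T ::= z y | x P; U ::= y y U' | S U' | z z z U'; P ::= x y P' | z z P'; U' ::= y U' | ε; P' ::= T y P' | z T P' | ε

Left recursion appears on U, P.
For U: α = {y}, β = {y y, S, z z z}. Rewrite as U → β U' and U' → α U' | ε.
For P: α = {T y, z T}, β = {x y, z z}. Rewrite as P → β P' and P' → α P' | ε.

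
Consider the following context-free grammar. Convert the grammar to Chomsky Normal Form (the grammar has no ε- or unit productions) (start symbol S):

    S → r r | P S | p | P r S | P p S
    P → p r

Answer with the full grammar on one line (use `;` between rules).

Introduce a nonterminal for each terminal appearing in a rule of length ≥ 2: X1 → r, X2 → p.
Binarize each right-hand side of length ≥ 3 by chaining fresh nonterminals (Y1, Y2, …): affected rules were S → P X1 S; S → P X2 S.

S → X1 X1 | P S | p | P Y1 | P Y2; P → X2 X1; X1 → r; X2 → p; Y1 → X1 S; Y2 → X2 S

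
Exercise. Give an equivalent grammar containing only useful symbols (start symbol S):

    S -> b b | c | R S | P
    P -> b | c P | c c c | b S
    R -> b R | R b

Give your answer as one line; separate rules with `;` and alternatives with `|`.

S -> b b | c | P; P -> b | c P | c c c | b S

Generating nonterminals: {P, S}.
Reachable from S after that: {P, S}.
Removed useless symbols: {R} and every production mentioning them.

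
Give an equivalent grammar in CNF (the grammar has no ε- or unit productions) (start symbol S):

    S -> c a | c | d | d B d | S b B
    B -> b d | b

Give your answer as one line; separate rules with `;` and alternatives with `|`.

S -> X1 X2 | c | d | X3 Y1 | S Y2; B -> X4 X3 | b; X1 -> c; X2 -> a; X3 -> d; X4 -> b; Y1 -> B X3; Y2 -> X4 B

Introduce a nonterminal for each terminal appearing in a rule of length ≥ 2: X1 → c, X2 → a, X3 → d, X4 → b.
Binarize each right-hand side of length ≥ 3 by chaining fresh nonterminals (Y1, Y2, …): affected rules were S → X3 B X3; S → S X4 B.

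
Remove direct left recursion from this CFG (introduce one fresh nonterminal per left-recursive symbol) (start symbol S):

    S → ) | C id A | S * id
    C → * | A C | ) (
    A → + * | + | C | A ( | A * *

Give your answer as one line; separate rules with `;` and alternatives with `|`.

Directly left-recursive nonterminals: S, A.
For S: α = {* id}, β = {), C id A}. Rewrite as S → β S' and S' → α S' | ε.
For A: α = {(, * *}, β = {+ *, +, C}. Rewrite as A → β A' and A' → α A' | ε.

S → ) S' | C id A S'; C → * | A C | ) (; A → + * A' | + A' | C A'; S' → * id S' | ε; A' → ( A' | * * A' | ε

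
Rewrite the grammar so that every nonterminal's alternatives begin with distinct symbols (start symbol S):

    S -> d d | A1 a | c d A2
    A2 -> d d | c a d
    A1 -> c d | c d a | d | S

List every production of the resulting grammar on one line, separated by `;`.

S -> d d | A1 a | c d A2; A2 -> d d | c a d; A1 -> d | S | c d A1'; A1' -> ε | a

A1 has alternatives sharing prefix 'c d': factor to A1 → c d A1' with A1' → ε | a.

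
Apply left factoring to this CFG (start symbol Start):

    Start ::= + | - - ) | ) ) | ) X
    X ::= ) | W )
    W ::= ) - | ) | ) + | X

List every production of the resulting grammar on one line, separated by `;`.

Start has alternatives sharing prefix ')': factor to Start → ) Start1 with Start1 → ) | X.
W has alternatives sharing prefix ')': factor to W → ) W1 with W1 → - | ε | +.

Start ::= + | - - ) | ) Start1; X ::= ) | W ); W ::= X | ) W1; Start1 ::= ) | X; W1 ::= - | ε | +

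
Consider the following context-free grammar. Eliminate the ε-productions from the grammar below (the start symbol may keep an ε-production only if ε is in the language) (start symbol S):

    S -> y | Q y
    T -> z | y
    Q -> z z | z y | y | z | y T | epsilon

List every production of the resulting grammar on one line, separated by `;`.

Nullable nonterminals: {Q}.
ε ∉ L(G), so no ε-production is kept.

S -> y | Q y; T -> z | y; Q -> z z | z y | y | z | y T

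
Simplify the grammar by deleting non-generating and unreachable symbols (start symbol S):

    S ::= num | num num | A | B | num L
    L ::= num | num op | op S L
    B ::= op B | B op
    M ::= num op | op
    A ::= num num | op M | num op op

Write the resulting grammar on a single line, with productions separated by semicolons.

Generating nonterminals: {A, L, M, S}.
Reachable from S after that: {A, L, M, S}.
Removed useless symbols: {B} and every production mentioning them.

S ::= num | num num | A | num L; L ::= num | num op | op S L; M ::= num op | op; A ::= num num | op M | num op op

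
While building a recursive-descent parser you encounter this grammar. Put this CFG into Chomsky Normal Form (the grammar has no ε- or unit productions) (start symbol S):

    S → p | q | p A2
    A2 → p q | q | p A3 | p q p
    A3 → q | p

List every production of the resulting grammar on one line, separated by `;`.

S → p | q | X1 A2; A2 → X1 X2 | q | X1 A3 | X1 Y1; A3 → q | p; X1 → p; X2 → q; Y1 → X2 X1

Introduce a nonterminal for each terminal appearing in a rule of length ≥ 2: X1 → p, X2 → q.
Binarize each right-hand side of length ≥ 3 by chaining fresh nonterminals (Y1, Y2, …): affected rules were A2 → X1 X2 X1.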